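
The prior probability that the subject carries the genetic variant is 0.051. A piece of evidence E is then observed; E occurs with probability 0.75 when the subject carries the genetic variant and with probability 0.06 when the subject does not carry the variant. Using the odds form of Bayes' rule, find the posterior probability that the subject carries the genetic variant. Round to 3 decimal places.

Posterior probability ≈ 0.402

Prior odds = 0.051/(1−0.051) = 0.053741. In log-odds, ln(0.053741) = -2.9236.
Add log likelihood ratio: ln(12.500) = 2.5257.
Posterior log-odds = -0.39785, so posterior odds = exp(-0.39785) = 0.67176. Converting, P(H|E) = 0.67176/1.6718 = 0.402.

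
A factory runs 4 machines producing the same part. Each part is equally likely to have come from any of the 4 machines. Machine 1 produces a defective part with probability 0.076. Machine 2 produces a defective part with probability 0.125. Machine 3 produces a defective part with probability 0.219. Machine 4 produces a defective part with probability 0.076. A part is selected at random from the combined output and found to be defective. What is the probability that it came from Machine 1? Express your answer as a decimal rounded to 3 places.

Tabulate prior·likelihood by source: [1] prior 0.25, lik 0.076, product 0.01900; [2] prior 0.25, lik 0.125, product 0.03125; [3] prior 0.25, lik 0.219, product 0.05475; [4] prior 0.25, lik 0.076, product 0.01900.
Normalizing constant = 0.12400; the posterior for Machine 1 is its product over the sum, 0.01900/0.12400 = 0.153.

Posterior probability ≈ 0.153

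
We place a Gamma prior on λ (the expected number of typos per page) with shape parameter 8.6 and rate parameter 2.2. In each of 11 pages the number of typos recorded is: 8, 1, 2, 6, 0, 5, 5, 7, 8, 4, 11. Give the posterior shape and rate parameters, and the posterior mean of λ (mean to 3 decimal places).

Posterior: Gamma(shape=65.6, rate=13.2); mean ≈ 4.970

Total count ∑xᵢ = 57 over n = 11 pages.
Gamma is conjugate to the Poisson likelihood: posterior is Gamma(shape = 8.6+57 = 65.6, rate = 2.2+11 = 13.2).
Posterior mean = shape/rate = 65.6/13.2 = 4.970.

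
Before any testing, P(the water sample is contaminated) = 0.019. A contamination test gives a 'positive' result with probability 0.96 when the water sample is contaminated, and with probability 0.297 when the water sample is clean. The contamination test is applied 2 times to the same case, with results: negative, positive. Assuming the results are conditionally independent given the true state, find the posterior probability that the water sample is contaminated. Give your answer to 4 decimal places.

Let H be the event that the water sample is contaminated; start with P(H) = 0.019. P('positive'|H) = 0.96, P('positive'|¬H) = 0.297.
Update on result 1 ('negative'): P(H) ← 0.04·0.0190 / (0.04·0.0190 + 0.703·0.9810) = 0.00076000/0.69040 = 0.0011.
Update on result 2 ('positive'): P(H) ← 0.96·0.0011 / (0.96·0.0011 + 0.297·0.9989) = 0.0010568/0.29773 = 0.0035.

Posterior P(H) ≈ 0.0035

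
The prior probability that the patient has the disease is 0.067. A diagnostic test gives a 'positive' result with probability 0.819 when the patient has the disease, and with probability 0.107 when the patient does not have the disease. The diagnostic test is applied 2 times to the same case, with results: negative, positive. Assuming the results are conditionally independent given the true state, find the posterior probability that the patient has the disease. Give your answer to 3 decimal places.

With H the event that the patient has the disease, the joint likelihood of the observed sequence is P(data|H) = 0.181·0.819 = 0.14824 and P(data|¬H) = 0.893·0.107 = 0.095551.
Bayes: P(H|data) = 0.067·0.14824 / (0.067·0.14824 + 0.933·0.095551) = 0.0099320/0.099081 = 0.1002.

Posterior P(H) ≈ 0.100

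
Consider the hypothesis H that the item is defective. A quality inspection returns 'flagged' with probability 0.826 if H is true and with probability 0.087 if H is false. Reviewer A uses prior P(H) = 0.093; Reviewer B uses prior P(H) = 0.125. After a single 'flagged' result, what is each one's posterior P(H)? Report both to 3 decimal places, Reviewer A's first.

Reviewer A: 0.493; Reviewer B: 0.576

The likelihood ratio for a 'flagged' result is 0.826/0.087 = 9.4943.
Reviewer A: prior odds 0.093/0.907 = 0.10254; posterior odds 0.97350; posterior probability 0.493.
Reviewer B: prior odds 0.125/0.875 = 0.14286; posterior odds 1.3563; posterior probability 0.576.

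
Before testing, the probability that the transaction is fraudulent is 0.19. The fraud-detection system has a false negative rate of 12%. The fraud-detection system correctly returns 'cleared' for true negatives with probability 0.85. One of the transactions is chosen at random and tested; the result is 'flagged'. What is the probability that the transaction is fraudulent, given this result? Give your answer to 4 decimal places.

P(H | E) ≈ 0.5791

Let H be the event that the transaction is fraudulent. P(H) = 0.19, so P(¬H) = 0.81. With E the 'flagged' result, P(E|H) = 0.88 and P(E|¬H) = 0.15.
P(E) = 0.88·0.19 + 0.15·0.81 = 0.16720 + 0.12150 = 0.28870.
By Bayes' theorem, P(H|E) = 0.16720 / 0.28870 = 0.5791.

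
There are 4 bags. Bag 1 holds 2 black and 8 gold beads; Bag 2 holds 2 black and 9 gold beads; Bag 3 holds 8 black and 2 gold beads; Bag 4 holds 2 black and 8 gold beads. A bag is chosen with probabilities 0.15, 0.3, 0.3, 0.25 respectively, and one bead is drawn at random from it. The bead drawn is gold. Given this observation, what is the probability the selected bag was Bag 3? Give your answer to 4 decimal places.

Posterior probability ≈ 0.0959

P(gold|Bag 1) = 0.8; P(gold|Bag 2) = 0.8182; P(gold|Bag 3) = 0.2; P(gold|Bag 4) = 0.8.
Prior × likelihood for each source: 0.15·0.8=0.1200, 0.3·0.8182=0.2455, 0.3·0.2=0.06000, 0.25·0.8=0.2000. Summing gives P(gold) = 0.62545.
P(Bag 3 | gold) = 0.06000 / 0.62545 = 0.0959.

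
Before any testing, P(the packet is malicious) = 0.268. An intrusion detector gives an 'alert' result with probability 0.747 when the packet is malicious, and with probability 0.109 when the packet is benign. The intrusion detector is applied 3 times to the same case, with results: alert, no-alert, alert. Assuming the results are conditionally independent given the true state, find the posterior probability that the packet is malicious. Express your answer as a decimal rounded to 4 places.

Let H be the event that the packet is malicious; start with P(H) = 0.268. P('alert'|H) = 0.747, P('alert'|¬H) = 0.109.
Update on result 1 ('alert'): P(H) ← 0.747·0.2680 / (0.747·0.2680 + 0.109·0.7320) = 0.20020/0.27998 = 0.7150.
Update on result 2 ('no-alert'): P(H) ← 0.253·0.7150 / (0.253·0.7150 + 0.891·0.2850) = 0.18090/0.43481 = 0.4160.
Update on result 3 ('alert'): P(H) ← 0.747·0.4160 / (0.747·0.4160 + 0.109·0.5840) = 0.31079/0.37444 = 0.8300.

Posterior P(H) ≈ 0.8300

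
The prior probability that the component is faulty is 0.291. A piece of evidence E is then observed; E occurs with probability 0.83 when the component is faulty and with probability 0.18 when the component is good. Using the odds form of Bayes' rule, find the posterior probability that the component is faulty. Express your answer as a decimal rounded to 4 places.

Posterior probability ≈ 0.6543

Prior odds = 0.291/(1−0.291) = 0.41044. In log-odds, ln(0.41044) = -0.89053.
Add log likelihood ratio: ln(4.6111) = 1.5285.
Posterior log-odds = 0.63794, so posterior odds = exp(0.63794) = 1.8926. Converting, P(H|E) = 1.8926/2.8926 = 0.6543.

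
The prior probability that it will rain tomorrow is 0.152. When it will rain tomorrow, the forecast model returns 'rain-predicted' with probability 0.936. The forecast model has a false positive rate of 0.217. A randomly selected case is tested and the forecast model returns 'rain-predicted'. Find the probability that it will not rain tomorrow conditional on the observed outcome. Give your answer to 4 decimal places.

P(¬H | E) ≈ 0.5640

Let H be the event that it will rain tomorrow. P(H) = 0.152, so P(¬H) = 0.848. With E the 'rain-predicted' result, P(E|H) = 0.936 and P(E|¬H) = 0.217.
P(E) = 0.936·0.152 + 0.217·0.848 = 0.14227 + 0.18402 = 0.32629.
By Bayes' theorem, P(H|E) = 0.14227 / 0.32629 = 0.4360. Hence P(¬H|E) = 1 − 0.4360 = 0.5640.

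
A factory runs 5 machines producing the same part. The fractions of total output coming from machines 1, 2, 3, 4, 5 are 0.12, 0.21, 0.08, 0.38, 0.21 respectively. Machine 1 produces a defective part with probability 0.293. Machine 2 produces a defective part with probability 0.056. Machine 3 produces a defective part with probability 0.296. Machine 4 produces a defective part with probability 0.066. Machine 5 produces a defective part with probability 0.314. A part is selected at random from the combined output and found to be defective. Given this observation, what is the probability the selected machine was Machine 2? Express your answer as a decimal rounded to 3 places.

Tabulate prior·likelihood by source: [1] prior 0.12, lik 0.293, product 0.03516; [2] prior 0.21, lik 0.056, product 0.01176; [3] prior 0.08, lik 0.296, product 0.02368; [4] prior 0.38, lik 0.066, product 0.02508; [5] prior 0.21, lik 0.314, product 0.06594.
Normalizing constant = 0.16162; the posterior for Machine 2 is its product over the sum, 0.01176/0.16162 = 0.073.

Posterior probability ≈ 0.073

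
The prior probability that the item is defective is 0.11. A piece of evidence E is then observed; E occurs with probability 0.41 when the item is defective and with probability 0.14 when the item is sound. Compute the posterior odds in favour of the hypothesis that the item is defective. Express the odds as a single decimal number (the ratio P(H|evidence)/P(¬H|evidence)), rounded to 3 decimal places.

Prior odds = 0.11/(1−0.11) = 0.12360.
Likelihood ratio for E = 0.41/0.14 = 2.9286.
Posterior odds = prior odds × LR = 0.36196.

Posterior odds ≈ 0.362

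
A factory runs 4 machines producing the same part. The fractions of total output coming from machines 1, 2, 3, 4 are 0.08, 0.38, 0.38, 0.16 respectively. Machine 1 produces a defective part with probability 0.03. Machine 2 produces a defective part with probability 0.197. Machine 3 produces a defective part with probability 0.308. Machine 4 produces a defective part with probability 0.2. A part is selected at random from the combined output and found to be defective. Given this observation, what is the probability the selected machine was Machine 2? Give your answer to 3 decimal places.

Posterior probability ≈ 0.331

P(defective|M1) = 0.03; P(defective|M2) = 0.197; P(defective|M3) = 0.308; P(defective|M4) = 0.2.
Prior × likelihood for each source: 0.08·0.03=0.002400, 0.38·0.197=0.07486, 0.38·0.308=0.1170, 0.16·0.2=0.03200. Summing gives P(defective) = 0.22630.
P(Machine 2 | defective) = 0.07486 / 0.22630 = 0.331.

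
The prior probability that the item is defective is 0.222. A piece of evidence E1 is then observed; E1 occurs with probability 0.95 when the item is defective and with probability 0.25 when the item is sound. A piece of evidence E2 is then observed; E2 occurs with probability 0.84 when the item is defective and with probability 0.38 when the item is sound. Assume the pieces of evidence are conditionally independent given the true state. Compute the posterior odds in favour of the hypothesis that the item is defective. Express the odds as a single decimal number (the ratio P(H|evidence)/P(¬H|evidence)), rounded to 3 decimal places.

Posterior odds ≈ 2.397

Prior odds = 0.222/(1−0.222) = 0.28535. In log-odds, ln(0.28535) = -1.2540.
Add log likelihood ratios: ln(3.8000) + ln(2.2105) = 2.1282.
Posterior log-odds = 0.87418, so posterior odds = exp(0.87418) = 2.3969.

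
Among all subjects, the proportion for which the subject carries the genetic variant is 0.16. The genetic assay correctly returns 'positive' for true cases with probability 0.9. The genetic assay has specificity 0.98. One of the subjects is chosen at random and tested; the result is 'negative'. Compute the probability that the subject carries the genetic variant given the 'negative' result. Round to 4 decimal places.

Let H be the event that the subject carries the genetic variant. P(H) = 0.16, so P(¬H) = 0.84. With E the 'negative' result, P(E|H) = 0.1 and P(E|¬H) = 0.98.
P(E) = 0.1·0.16 + 0.98·0.84 = 0.016000 + 0.82320 = 0.83920.
By Bayes' theorem, P(H|E) = 0.016000 / 0.83920 = 0.0191.

P(H | E) ≈ 0.0191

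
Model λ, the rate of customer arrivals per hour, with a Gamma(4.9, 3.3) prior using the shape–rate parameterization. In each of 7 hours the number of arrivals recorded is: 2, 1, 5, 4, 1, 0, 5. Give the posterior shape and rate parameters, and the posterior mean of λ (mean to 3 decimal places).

Posterior: Gamma(shape=22.9, rate=10.3); mean ≈ 2.223

Total count ∑xᵢ = 18 over n = 7 hours.
Gamma is conjugate to the Poisson likelihood: posterior is Gamma(shape = 4.9+18 = 22.9, rate = 3.3+7 = 10.3).
Posterior mean = shape/rate = 22.9/10.3 = 2.223.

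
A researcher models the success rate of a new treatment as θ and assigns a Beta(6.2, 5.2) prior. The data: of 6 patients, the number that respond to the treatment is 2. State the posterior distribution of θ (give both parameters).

The binomial likelihood is conjugate to the Beta prior: with 2 successes and 4 failures, the posterior is Beta(6.2+2, 5.2+4) = Beta(8.2, 9.2).

Posterior: Beta(8.2, 9.2)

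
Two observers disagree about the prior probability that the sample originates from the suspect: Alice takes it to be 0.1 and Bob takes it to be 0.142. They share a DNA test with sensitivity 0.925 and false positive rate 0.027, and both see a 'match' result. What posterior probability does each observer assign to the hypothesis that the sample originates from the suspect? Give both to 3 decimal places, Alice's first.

Alice: 0.792; Bob: 0.850

P('+'|H) = 0.925, P('+'|¬H) = 0.027.
Alice: numerator 0.925·0.1 = 0.092500; evidence = 0.092500+0.027·0.9 = 0.11680; posterior = 0.792.
Bob: numerator 0.925·0.142 = 0.13135; evidence = 0.13135+0.027·0.858 = 0.15452; posterior = 0.850.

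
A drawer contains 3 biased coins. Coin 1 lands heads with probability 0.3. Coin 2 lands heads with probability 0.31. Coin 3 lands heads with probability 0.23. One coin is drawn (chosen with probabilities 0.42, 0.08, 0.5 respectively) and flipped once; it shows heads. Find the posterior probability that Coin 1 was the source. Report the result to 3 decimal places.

Tabulate prior·likelihood by source: [1] prior 0.42, lik 0.3, product 0.1260; [2] prior 0.08, lik 0.31, product 0.02480; [3] prior 0.5, lik 0.23, product 0.1150.
Normalizing constant = 0.26580; the posterior for Coin 1 is its product over the sum, 0.1260/0.26580 = 0.474.

Posterior probability ≈ 0.474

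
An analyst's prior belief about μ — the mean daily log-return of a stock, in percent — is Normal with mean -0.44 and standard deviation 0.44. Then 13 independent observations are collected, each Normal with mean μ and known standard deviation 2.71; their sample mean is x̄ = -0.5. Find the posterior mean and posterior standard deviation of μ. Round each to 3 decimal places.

Posterior mean ≈ -0.455; posterior SD ≈ 0.380

Prior precision 1/τ₀² = 1/0.44² = 5.16529; data precision n/σ² = 13/2.71² = 1.77013.
Posterior precision = 5.16529 + 1.77013 = 6.93542, giving posterior SD = 1/√6.93542 = 0.380.
Posterior mean = (5.16529·-0.44 + 1.77013·-0.5) / 6.93542 = -0.455.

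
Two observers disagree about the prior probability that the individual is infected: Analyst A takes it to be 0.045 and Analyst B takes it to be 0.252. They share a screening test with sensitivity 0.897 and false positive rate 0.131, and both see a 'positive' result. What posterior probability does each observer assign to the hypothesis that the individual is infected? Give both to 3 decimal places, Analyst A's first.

The likelihood ratio for a 'positive' result is 0.897/0.131 = 6.8473.
Analyst A: prior odds 0.045/0.955 = 0.047120; posterior odds 0.32265; posterior probability 0.244.
Analyst B: prior odds 0.252/0.748 = 0.33690; posterior odds 2.3069; posterior probability 0.698.

Analyst A: 0.244; Analyst B: 0.698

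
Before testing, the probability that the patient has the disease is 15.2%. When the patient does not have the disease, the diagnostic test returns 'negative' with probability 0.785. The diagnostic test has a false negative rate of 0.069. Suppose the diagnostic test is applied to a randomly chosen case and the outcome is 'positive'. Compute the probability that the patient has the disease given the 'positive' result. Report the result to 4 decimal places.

Write H for 'the patient has the disease'. Prior odds H:¬H = 0.152/0.848 = 0.17925. For the 'positive' outcome, the likelihood ratio is 0.931/0.215 = 4.3302.
Posterior odds = 0.17925 × 4.3302 = 0.77617, so P(H|E) = 0.77617/(1+0.77617) = 0.4370.

P(H | E) ≈ 0.4370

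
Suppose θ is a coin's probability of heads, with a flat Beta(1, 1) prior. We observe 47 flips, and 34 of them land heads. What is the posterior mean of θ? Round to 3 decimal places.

Posterior mean ≈ 0.714

The binomial likelihood is conjugate to the Beta prior: with 34 successes and 13 failures, the posterior is Beta(1+34, 1+13) = Beta(35, 14).
E[θ | data] = 35/(35+14) = 0.714.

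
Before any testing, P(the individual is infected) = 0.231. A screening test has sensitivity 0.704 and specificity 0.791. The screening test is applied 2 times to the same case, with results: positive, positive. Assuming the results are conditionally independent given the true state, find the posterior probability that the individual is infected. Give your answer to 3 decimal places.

Posterior P(H) ≈ 0.773

Let H be the event that the individual is infected; start with P(H) = 0.231. P('positive'|H) = 0.704, P('positive'|¬H) = 0.209.
Update on result 1 ('positive'): P(H) ← 0.704·0.2310 / (0.704·0.2310 + 0.209·0.7690) = 0.16262/0.32334 = 0.5029.
Update on result 2 ('positive'): P(H) ← 0.704·0.5029 / (0.704·0.5029 + 0.209·0.4971) = 0.35407/0.45796 = 0.7732.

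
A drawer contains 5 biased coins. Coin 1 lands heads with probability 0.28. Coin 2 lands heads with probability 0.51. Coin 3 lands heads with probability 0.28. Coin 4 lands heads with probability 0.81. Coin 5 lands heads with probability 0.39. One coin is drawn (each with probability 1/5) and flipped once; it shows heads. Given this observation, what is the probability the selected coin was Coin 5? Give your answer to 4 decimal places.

Posterior probability ≈ 0.1718

P(heads|C1) = 0.28; P(heads|C2) = 0.51; P(heads|C3) = 0.28; P(heads|C4) = 0.81; P(heads|C5) = 0.39.
Prior × likelihood for each source: 0.2·0.28=0.05600, 0.2·0.51=0.1020, 0.2·0.28=0.05600, 0.2·0.81=0.1620, 0.2·0.39=0.07800. Summing gives P(heads) = 0.45400.
P(Coin 5 | heads) = 0.07800 / 0.45400 = 0.1718.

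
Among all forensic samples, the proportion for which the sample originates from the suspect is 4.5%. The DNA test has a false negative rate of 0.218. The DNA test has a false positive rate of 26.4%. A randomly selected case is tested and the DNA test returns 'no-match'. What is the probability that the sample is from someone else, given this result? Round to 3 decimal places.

P(¬H | E) ≈ 0.986

Write H for 'the sample originates from the suspect'. Prior odds H:¬H = 0.045/0.955 = 0.047120. For the 'no-match' outcome, the likelihood ratio is 0.218/0.736 = 0.29620.
Posterior odds = 0.047120 × 0.29620 = 0.013957, so P(H|E) = 0.013957/(1+0.013957) = 0.014. Then P(¬H|E) = 1 − 0.014 = 0.986.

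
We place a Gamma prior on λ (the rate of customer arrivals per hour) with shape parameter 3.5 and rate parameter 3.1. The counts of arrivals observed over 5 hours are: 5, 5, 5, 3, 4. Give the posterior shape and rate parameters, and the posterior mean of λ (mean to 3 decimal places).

Posterior: Gamma(shape=25.5, rate=8.1); mean ≈ 3.148

Total count ∑xᵢ = 22 over n = 5 hours.
Gamma is conjugate to the Poisson likelihood: posterior is Gamma(shape = 3.5+22 = 25.5, rate = 3.1+5 = 8.1).
Posterior mean = shape/rate = 25.5/8.1 = 3.148.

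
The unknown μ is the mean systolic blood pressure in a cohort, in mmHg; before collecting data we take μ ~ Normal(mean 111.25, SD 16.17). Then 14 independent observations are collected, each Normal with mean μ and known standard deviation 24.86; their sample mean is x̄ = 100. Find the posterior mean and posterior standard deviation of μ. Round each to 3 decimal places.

With known σ, the Normal prior is conjugate. Weight on the data is w = (n/σ²)/(n/σ² + 1/τ₀²) = 0.0226530/(0.0226530+0.00382455) = 0.85556.
Posterior mean = w·x̄ + (1−w)·μ₀ = 0.85556·100 + 0.14444·111.25 = 101.625. Posterior variance = 1/(0.0226530+0.00382455) = 37.7678, so SD = 6.146.

Posterior mean ≈ 101.625; posterior SD ≈ 6.146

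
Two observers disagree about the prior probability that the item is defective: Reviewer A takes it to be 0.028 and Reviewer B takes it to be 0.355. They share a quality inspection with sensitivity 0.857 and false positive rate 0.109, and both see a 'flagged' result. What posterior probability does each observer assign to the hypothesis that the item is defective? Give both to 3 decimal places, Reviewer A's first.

The likelihood ratio for a 'flagged' result is 0.857/0.109 = 7.8624.
Reviewer A: prior odds 0.028/0.972 = 0.028807; posterior odds 0.22649; posterior probability 0.185.
Reviewer B: prior odds 0.355/0.645 = 0.55039; posterior odds 4.3274; posterior probability 0.812.

Reviewer A: 0.185; Reviewer B: 0.812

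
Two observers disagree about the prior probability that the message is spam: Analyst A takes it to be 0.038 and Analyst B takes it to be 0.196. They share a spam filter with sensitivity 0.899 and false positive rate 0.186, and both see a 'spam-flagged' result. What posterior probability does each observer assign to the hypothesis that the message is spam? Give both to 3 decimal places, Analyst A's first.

P('+'|H) = 0.899, P('+'|¬H) = 0.186.
Analyst A: numerator 0.899·0.038 = 0.034162; evidence = 0.034162+0.186·0.962 = 0.21309; posterior = 0.160.
Analyst B: numerator 0.899·0.196 = 0.17620; evidence = 0.17620+0.186·0.804 = 0.32575; posterior = 0.541.

Analyst A: 0.160; Analyst B: 0.541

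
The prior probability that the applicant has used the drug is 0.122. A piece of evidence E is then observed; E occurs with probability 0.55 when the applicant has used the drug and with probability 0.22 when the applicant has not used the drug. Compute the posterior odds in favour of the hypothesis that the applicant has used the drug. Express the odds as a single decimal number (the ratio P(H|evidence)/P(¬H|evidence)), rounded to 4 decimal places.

Prior odds = 0.122/(1−0.122) = 0.13895.
Likelihood ratio for E = 0.55/0.22 = 2.5000.
Posterior odds = prior odds × LR = 0.34738.

Posterior odds ≈ 0.3474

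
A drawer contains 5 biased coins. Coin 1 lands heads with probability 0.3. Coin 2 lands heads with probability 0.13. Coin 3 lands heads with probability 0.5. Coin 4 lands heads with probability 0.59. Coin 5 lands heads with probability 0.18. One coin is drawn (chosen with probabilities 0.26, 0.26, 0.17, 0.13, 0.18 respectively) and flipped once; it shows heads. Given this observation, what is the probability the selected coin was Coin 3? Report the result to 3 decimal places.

Tabulate prior·likelihood by source: [1] prior 0.26, lik 0.3, product 0.07800; [2] prior 0.26, lik 0.13, product 0.03380; [3] prior 0.17, lik 0.5, product 0.08500; [4] prior 0.13, lik 0.59, product 0.07670; [5] prior 0.18, lik 0.18, product 0.03240.
Normalizing constant = 0.30590; the posterior for Coin 3 is its product over the sum, 0.08500/0.30590 = 0.278.

Posterior probability ≈ 0.278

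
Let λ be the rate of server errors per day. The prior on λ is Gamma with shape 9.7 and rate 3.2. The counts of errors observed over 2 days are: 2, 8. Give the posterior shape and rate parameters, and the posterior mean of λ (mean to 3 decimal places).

The Poisson likelihood adds the total count to the shape and the number of exposure periods to the rate. Here ∑xᵢ = 10 and n = 2, so shape 9.7→19.7 and rate 3.2→5.2.
E[λ | data] = 19.7/5.2 = 3.788.

Posterior: Gamma(shape=19.7, rate=5.2); mean ≈ 3.788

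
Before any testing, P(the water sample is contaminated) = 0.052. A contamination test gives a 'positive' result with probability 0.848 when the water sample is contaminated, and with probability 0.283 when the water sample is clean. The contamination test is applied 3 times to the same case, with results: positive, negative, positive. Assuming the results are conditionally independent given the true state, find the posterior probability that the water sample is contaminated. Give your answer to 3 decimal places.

Let H be the event that the water sample is contaminated; start with P(H) = 0.052. P('positive'|H) = 0.848, P('positive'|¬H) = 0.283.
Update on result 1 ('positive'): P(H) ← 0.848·0.0520 / (0.848·0.0520 + 0.283·0.9480) = 0.044096/0.31238 = 0.1412.
Update on result 2 ('negative'): P(H) ← 0.152·0.1412 / (0.152·0.1412 + 0.717·0.8588) = 0.021457/0.63724 = 0.0337.
Update on result 3 ('positive'): P(H) ← 0.848·0.0337 / (0.848·0.0337 + 0.283·0.9663) = 0.028553/0.30202 = 0.0945.

Posterior P(H) ≈ 0.095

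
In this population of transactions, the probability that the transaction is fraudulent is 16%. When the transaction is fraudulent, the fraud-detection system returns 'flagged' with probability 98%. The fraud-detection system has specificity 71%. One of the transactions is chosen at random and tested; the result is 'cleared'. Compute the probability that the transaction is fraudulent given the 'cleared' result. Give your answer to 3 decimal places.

Let H be the event that the transaction is fraudulent. P(H) = 0.16, so P(¬H) = 0.84. With E the 'cleared' result, P(E|H) = 0.02 and P(E|¬H) = 0.71.
P(E) = 0.02·0.16 + 0.71·0.84 = 0.0032000 + 0.59640 = 0.59960.
By Bayes' theorem, P(H|E) = 0.0032000 / 0.59960 = 0.005.

P(H | E) ≈ 0.005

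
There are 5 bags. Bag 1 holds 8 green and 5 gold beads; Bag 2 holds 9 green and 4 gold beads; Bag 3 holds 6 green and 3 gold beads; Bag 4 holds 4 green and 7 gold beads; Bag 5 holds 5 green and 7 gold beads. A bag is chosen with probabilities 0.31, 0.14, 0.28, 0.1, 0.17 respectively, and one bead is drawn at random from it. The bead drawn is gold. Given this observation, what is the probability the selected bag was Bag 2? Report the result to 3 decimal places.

Posterior probability ≈ 0.103

P(gold|Bag 1) = 0.3846; P(gold|Bag 2) = 0.3077; P(gold|Bag 3) = 0.3333; P(gold|Bag 4) = 0.6364; P(gold|Bag 5) = 0.5833.
Prior × likelihood for each source: 0.31·0.3846=0.1192, 0.14·0.3077=0.04308, 0.28·0.3333=0.09333, 0.1·0.6364=0.06364, 0.17·0.5833=0.09917. Summing gives P(gold) = 0.41844.
P(Bag 2 | gold) = 0.04308 / 0.41844 = 0.103.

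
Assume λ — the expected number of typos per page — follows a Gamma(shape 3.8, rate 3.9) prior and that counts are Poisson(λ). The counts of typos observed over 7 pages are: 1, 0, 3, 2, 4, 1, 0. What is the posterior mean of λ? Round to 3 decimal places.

Total count ∑xᵢ = 11 over n = 7 pages.
Gamma is conjugate to the Poisson likelihood: posterior is Gamma(shape = 3.8+11 = 14.8, rate = 3.9+7 = 10.9).
E[λ | data] = 14.8/10.9 = 1.358.

Posterior mean ≈ 1.358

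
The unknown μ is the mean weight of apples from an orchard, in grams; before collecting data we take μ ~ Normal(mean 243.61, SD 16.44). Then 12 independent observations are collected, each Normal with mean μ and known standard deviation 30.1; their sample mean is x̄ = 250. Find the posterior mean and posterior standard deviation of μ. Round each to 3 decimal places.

Posterior mean ≈ 248.605; posterior SD ≈ 7.682

Prior precision 1/τ₀² = 1/16.44² = 0.00369995; data precision n/σ² = 12/30.1² = 0.0132449.
Posterior precision = 0.00369995 + 0.0132449 = 0.0169448, giving posterior SD = 1/√0.0169448 = 7.682.
Posterior mean = (0.00369995·243.61 + 0.0132449·250) / 0.0169448 = 248.605.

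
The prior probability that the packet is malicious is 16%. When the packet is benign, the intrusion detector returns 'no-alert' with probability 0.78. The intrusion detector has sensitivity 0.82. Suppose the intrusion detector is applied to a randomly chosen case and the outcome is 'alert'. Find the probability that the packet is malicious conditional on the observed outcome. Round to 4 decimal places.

P(H | E) ≈ 0.4152

Let H be the event that the packet is malicious. P(H) = 0.16, so P(¬H) = 0.84. With E the 'alert' result, P(E|H) = 0.82 and P(E|¬H) = 0.22.
P(E) = 0.82·0.16 + 0.22·0.84 = 0.13120 + 0.18480 = 0.31600.
By Bayes' theorem, P(H|E) = 0.13120 / 0.31600 = 0.4152.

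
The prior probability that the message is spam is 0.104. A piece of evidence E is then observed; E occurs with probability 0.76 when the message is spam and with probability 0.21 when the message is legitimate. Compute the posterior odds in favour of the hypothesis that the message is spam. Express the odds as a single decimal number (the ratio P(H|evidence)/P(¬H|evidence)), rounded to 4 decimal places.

Posterior odds ≈ 0.4201

Prior odds = 0.104/(1−0.104) = 0.11607. In log-odds, ln(0.11607) = -2.1535.
Add log likelihood ratio: ln(3.6190) = 1.2862.
Posterior log-odds = -0.86734, so posterior odds = exp(-0.86734) = 0.42007.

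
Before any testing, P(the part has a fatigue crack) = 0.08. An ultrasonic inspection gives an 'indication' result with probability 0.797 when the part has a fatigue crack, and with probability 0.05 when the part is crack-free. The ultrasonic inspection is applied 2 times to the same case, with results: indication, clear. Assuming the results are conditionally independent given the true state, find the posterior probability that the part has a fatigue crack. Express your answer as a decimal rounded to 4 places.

With H the event that the part has a fatigue crack, the joint likelihood of the observed sequence is P(data|H) = 0.797·0.203 = 0.16179 and P(data|¬H) = 0.05·0.95 = 0.047500.
Bayes: P(H|data) = 0.08·0.16179 / (0.08·0.16179 + 0.92·0.047500) = 0.012943/0.056643 = 0.2285.

Posterior P(H) ≈ 0.2285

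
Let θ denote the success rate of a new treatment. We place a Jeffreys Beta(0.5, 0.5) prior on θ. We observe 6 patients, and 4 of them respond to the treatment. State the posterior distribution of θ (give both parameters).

Observing 4 successes and 2 failures updates Beta(0.5, 0.5) by adding the success and failure counts to the two shape parameters: α = 0.5+4 = 4.5, β = 0.5+2 = 2.5.

Posterior: Beta(4.5, 2.5)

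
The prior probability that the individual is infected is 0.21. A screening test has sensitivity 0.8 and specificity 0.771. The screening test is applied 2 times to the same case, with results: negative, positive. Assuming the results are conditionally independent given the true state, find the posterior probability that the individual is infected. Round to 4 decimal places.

With H the event that the individual is infected, the joint likelihood of the observed sequence is P(data|H) = 0.2·0.8 = 0.16000 and P(data|¬H) = 0.771·0.229 = 0.17656.
Bayes: P(H|data) = 0.21·0.16000 / (0.21·0.16000 + 0.79·0.17656) = 0.033600/0.17308 = 0.1941.

Posterior P(H) ≈ 0.1941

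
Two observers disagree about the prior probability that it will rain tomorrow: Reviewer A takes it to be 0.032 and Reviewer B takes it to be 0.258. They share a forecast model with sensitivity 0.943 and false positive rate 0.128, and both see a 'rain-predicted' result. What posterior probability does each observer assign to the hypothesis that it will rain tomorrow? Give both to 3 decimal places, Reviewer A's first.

P('+'|H) = 0.943, P('+'|¬H) = 0.128.
Reviewer A: numerator 0.943·0.032 = 0.030176; evidence = 0.030176+0.128·0.968 = 0.15408; posterior = 0.196.
Reviewer B: numerator 0.943·0.258 = 0.24329; evidence = 0.24329+0.128·0.742 = 0.33827; posterior = 0.719.

Reviewer A: 0.196; Reviewer B: 0.719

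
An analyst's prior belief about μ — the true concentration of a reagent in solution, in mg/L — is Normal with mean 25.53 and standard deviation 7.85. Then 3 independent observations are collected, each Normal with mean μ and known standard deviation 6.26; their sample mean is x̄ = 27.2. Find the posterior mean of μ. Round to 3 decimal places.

Prior precision 1/τ₀² = 1/7.85² = 0.0162278; data precision n/σ² = 3/6.26² = 0.0765548.
Posterior precision = 0.0162278 + 0.0765548 = 0.0927827.
Posterior mean = (0.0162278·25.53 + 0.0765548·27.2) / 0.0927827 = 26.908.

Posterior mean ≈ 26.908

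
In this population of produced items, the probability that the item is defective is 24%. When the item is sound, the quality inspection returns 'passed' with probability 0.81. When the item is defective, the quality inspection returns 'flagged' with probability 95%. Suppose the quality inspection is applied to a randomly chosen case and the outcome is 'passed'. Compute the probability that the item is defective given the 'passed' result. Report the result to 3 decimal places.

Let H be the event that the item is defective. P(H) = 0.24, so P(¬H) = 0.76. With E the 'passed' result, P(E|H) = 0.05 and P(E|¬H) = 0.81.
P(E) = 0.05·0.24 + 0.81·0.76 = 0.012000 + 0.61560 = 0.62760.
By Bayes' theorem, P(H|E) = 0.012000 / 0.62760 = 0.019.

P(H | E) ≈ 0.019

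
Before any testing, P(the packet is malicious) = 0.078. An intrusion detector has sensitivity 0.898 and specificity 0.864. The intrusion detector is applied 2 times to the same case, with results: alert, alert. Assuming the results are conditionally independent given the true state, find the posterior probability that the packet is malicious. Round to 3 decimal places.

Posterior P(H) ≈ 0.787

With H the event that the packet is malicious, the joint likelihood of the observed sequence is P(data|H) = 0.898·0.898 = 0.80640 and P(data|¬H) = 0.136·0.136 = 0.018496.
Bayes: P(H|data) = 0.078·0.80640 / (0.078·0.80640 + 0.922·0.018496) = 0.062900/0.079953 = 0.7867.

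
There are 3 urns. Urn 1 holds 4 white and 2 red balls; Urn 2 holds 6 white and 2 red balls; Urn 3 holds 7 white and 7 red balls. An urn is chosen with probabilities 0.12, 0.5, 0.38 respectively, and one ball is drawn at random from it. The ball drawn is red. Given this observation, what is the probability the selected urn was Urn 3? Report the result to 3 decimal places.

P(red|Urn 1) = 0.3333; P(red|Urn 2) = 0.25; P(red|Urn 3) = 0.5.
Prior × likelihood for each source: 0.12·0.3333=0.04000, 0.5·0.25=0.1250, 0.38·0.5=0.1900. Summing gives P(red) = 0.35500.
P(Urn 3 | red) = 0.1900 / 0.35500 = 0.535.

Posterior probability ≈ 0.535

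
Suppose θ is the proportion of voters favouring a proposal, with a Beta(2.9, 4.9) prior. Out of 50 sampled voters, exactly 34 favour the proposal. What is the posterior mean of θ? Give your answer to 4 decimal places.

Posterior mean ≈ 0.6384

Observing 34 successes and 16 failures updates Beta(2.9, 4.9) by adding the success and failure counts to the two shape parameters: α = 2.9+34 = 36.9, β = 4.9+16 = 20.9.
Posterior mean = α/(α+β) = 36.9/57.8 = 0.6384.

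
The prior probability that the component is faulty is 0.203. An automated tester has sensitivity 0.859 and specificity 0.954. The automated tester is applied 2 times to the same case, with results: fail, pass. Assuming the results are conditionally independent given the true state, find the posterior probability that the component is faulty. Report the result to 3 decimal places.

With H the event that the component is faulty, the joint likelihood of the observed sequence is P(data|H) = 0.859·0.141 = 0.12112 and P(data|¬H) = 0.046·0.954 = 0.043884.
Bayes: P(H|data) = 0.203·0.12112 / (0.203·0.12112 + 0.797·0.043884) = 0.024587/0.059563 = 0.4128.

Posterior P(H) ≈ 0.413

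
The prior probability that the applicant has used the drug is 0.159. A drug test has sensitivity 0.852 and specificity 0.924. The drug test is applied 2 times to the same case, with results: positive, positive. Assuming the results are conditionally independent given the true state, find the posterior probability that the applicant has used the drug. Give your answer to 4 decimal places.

Posterior P(H) ≈ 0.9596

Let H be the event that the applicant has used the drug; start with P(H) = 0.159. P('positive'|H) = 0.852, P('positive'|¬H) = 0.076.
Update on result 1 ('positive'): P(H) ← 0.852·0.1590 / (0.852·0.1590 + 0.076·0.8410) = 0.13547/0.19938 = 0.6794.
Update on result 2 ('positive'): P(H) ← 0.852·0.6794 / (0.852·0.6794 + 0.076·0.3206) = 0.57888/0.60324 = 0.9596.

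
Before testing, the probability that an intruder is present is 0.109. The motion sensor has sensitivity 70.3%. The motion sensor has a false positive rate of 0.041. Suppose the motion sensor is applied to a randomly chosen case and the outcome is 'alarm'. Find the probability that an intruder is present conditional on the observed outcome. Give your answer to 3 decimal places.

Write H for 'an intruder is present'. Prior odds H:¬H = 0.109/0.891 = 0.12233. For the 'alarm' outcome, the likelihood ratio is 0.703/0.041 = 17.146.
Posterior odds = 0.12233 × 17.146 = 2.0976, so P(H|E) = 2.0976/(1+2.0976) = 0.677.

P(H | E) ≈ 0.677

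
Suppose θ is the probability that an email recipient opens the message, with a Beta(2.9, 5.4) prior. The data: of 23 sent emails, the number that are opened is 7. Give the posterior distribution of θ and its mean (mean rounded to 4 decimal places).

Posterior: Beta(9.9, 21.4); mean ≈ 0.3163

The binomial likelihood is conjugate to the Beta prior: with 7 successes and 16 failures, the posterior is Beta(2.9+7, 5.4+16) = Beta(9.9, 21.4).
Posterior mean = α/(α+β) = 9.9/31.3 = 0.3163.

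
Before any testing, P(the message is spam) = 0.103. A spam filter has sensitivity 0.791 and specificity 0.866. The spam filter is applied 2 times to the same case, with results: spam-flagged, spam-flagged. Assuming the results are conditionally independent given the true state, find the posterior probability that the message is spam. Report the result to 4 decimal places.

Posterior P(H) ≈ 0.8000

Let H be the event that the message is spam; start with P(H) = 0.103. P('spam-flagged'|H) = 0.791, P('spam-flagged'|¬H) = 0.134.
Update on result 1 ('spam-flagged'): P(H) ← 0.791·0.1030 / (0.791·0.1030 + 0.134·0.8970) = 0.081473/0.20167 = 0.4040.
Update on result 2 ('spam-flagged'): P(H) ← 0.791·0.4040 / (0.791·0.4040 + 0.134·0.5960) = 0.31956/0.39942 = 0.8000.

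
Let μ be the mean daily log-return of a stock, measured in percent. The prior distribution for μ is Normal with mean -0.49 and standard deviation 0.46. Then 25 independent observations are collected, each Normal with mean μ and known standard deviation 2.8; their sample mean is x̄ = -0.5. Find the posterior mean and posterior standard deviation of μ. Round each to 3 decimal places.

Posterior mean ≈ -0.494; posterior SD ≈ 0.355

With known σ, the Normal prior is conjugate. Weight on the data is w = (n/σ²)/(n/σ² + 1/τ₀²) = 3.18878/(3.18878+4.72590) = 0.40289.
Posterior mean = w·x̄ + (1−w)·μ₀ = 0.40289·-0.5 + 0.59711·-0.49 = -0.494. Posterior variance = 1/(3.18878+4.72590) = 0.126348, so SD = 0.355.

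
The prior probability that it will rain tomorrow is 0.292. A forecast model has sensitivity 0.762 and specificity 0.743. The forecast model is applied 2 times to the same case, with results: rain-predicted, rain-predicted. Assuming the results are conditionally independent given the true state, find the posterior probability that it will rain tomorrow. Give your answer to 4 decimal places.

Let H be the event that it will rain tomorrow; start with P(H) = 0.292. P('rain-predicted'|H) = 0.762, P('rain-predicted'|¬H) = 0.257.
Update on result 1 ('rain-predicted'): P(H) ← 0.762·0.2920 / (0.762·0.2920 + 0.257·0.7080) = 0.22250/0.40446 = 0.5501.
Update on result 2 ('rain-predicted'): P(H) ← 0.762·0.5501 / (0.762·0.5501 + 0.257·0.4499) = 0.41920/0.53481 = 0.7838.

Posterior P(H) ≈ 0.7838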